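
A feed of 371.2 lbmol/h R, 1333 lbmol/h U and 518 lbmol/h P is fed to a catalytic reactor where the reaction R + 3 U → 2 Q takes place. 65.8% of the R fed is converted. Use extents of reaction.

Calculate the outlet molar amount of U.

600 lbmol/h

R reacted = 0.658 × 371.2 = 244.2 lbmol/h; ν_R = −1, so ξ = 244.2/1 = 244.2 lbmol/h.
Outlet amounts (n = n₀ + ν ξ):
  R: 371.2 − 1(244.2) = 127
  U: 1333 − 3(244.2) = 600.3
  Q: 0 + 2(244.2) = 488.5
  P: 518 (inert)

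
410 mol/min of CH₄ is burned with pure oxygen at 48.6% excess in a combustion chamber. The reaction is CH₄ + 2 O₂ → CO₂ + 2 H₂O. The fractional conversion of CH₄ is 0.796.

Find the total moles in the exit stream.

1630 mol/min

Stoichiometric O₂ = 2 × 410 = 820 mol/min; O₂ fed = 820 × 1.486 = 1219 mol/min.
Fuel reacted = 0.796 × 410 → ξ = 326.4 mol/min.
Outlet (n = n₀ + ν ξ):
  CH₄: 410 − 1(326.4) = 83.64
  O₂: 1219 − 2(326.4) = 565.8
  CO₂: 0 + 1(326.4) = 326.4
  H₂O: 0 + 2(326.4) = 652.7
Total out = 83.64 + 565.8 + 326.4 + 652.7 = 1629 mol/min.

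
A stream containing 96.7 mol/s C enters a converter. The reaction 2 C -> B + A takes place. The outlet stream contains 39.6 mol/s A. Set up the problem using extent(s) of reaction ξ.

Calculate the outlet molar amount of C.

17.5 mol/s

For A: n = n₀ + 1ξ → 39.6 = 0 + 1ξ, giving ξ = 39.6 mol/s.
Outlet amounts (n = n₀ + ν ξ):
  C: 96.7 − 2(39.6) = 17.5
  B: 0 + 1(39.6) = 39.6
  A: 0 + 1(39.6) = 39.6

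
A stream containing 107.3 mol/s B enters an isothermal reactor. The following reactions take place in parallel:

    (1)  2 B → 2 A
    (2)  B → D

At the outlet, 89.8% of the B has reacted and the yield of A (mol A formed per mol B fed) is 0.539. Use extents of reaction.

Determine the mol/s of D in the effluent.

38.5 mol/s

Yield of A: 2ξ₁ / 107.3 = 0.539 → ξ₁ = 28.92 mol/s.
Conversion of B: 2ξ₁ + 1ξ₂ = 0.898 × 107.3 = 96.36 → ξ₂ = 38.52 mol/s.
Outlet amounts (n = n₀ + Σ ν·ξ):
  B: 107.3 − 2(28.92) − 1(38.52) = 10.94
  A: 0 + 2(28.92) = 57.83
  D: 0 + 1(38.52) = 38.52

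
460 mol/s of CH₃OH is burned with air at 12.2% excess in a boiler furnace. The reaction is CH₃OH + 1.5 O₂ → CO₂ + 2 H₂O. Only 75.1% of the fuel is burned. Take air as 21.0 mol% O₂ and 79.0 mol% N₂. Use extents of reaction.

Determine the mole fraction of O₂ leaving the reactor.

0.0593

Stoichiometric O₂ = 1.5 × 460 = 690 mol/s; O₂ fed = 690 × 1.122 = 774.2 mol/s.
N₂ fed = 774.2 × 79/21 = 2912 mol/s.
Fuel reacted = 0.751 × 460 → ξ = 345.5 mol/s.
Outlet (n = n₀ + ν ξ):
  CH₃OH: 460 − 1(345.5) = 114.5
  O₂: 774.2 − 1.5(345.5) = 256
  N₂: 2912 (inert)
  CO₂: 0 + 1(345.5) = 345.5
  H₂O: 0 + 2(345.5) = 690.9
Total out = 4319 mol/s; y_O₂ = 256 / 4319 = 0.05927.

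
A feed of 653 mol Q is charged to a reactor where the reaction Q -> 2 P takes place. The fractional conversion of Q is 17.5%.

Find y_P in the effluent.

Q reacted = 0.175 × 653 = 114.3 mol; ν_Q = −1, so ξ = 114.3/1 = 114.3 mol.
Outlet amounts (n = n₀ + ν ξ):
  Q: 653 − 1(114.3) = 538.7
  P: 0 + 2(114.3) = 228.5
Total out = 767.3 mol; y_P = 228.5 / 767.3 = 0.2979.

0.298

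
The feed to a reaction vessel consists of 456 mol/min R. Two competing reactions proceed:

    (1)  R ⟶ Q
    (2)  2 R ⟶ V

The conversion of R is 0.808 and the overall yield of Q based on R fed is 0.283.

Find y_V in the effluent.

0.356

Yield of Q: 1ξ₁ / 456 = 0.283 → ξ₁ = 129 mol/min.
Conversion of R: 1ξ₁ + 2ξ₂ = 0.808 × 456 = 368.4 → ξ₂ = 119.7 mol/min.
Outlet amounts (n = n₀ + Σ ν·ξ):
  R: 456 − 1(129) − 2(119.7) = 87.55
  Q: 0 + 1(129) = 129
  V: 0 + 1(119.7) = 119.7
Total out = 336.3 mol/min; y_V = 119.7 / 336.3 = 0.3559.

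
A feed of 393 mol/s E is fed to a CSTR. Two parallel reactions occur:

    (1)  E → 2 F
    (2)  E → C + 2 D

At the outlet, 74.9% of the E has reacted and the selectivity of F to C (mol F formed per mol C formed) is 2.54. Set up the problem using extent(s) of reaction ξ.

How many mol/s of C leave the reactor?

130 mol/s

Conversion of E: E consumed = 0.749 × 393 = 294.4 mol/s = 1ξ₁ + 1ξ₂.
Selectivity: 2ξ₁ / (1ξ₂) = 2.54 → ξ₁ = 1.27 ξ₂.
Substitute: (1·1.27 + 1) ξ₂ = 294.4 → ξ₂ = 129.7 mol/s, ξ₁ = 164.7 mol/s.
Outlet amounts (n = n₀ + Σ ν·ξ):
  E: 393 − 1(164.7) − 1(129.7) = 98.64
  F: 0 + 2(164.7) = 329.4
  C: 0 + 1(129.7) = 129.7
  D: 0 + 2(129.7) = 259.3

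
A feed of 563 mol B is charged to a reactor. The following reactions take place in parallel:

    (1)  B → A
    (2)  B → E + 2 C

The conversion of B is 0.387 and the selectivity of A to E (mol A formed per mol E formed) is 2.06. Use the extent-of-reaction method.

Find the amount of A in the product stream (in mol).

147 mol

Conversion of B: B consumed = 0.387 × 563 = 217.9 mol = 1ξ₁ + 1ξ₂.
Selectivity: 1ξ₁ / (1ξ₂) = 2.06 → ξ₁ = 2.06 ξ₂.
Substitute: (1·2.06 + 1) ξ₂ = 217.9 → ξ₂ = 71.2 mol, ξ₁ = 146.7 mol.
Outlet amounts (n = n₀ + Σ ν·ξ):
  B: 563 − 1(146.7) − 1(71.2) = 345.1
  A: 0 + 1(146.7) = 146.7
  E: 0 + 1(71.2) = 71.2
  C: 0 + 2(71.2) = 142.4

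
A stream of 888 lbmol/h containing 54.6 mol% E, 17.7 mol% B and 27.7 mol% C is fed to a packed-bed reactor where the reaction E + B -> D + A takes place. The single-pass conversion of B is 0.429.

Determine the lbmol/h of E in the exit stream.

417 lbmol/h

B reacted = 0.429 × 157.2 = 67.43 lbmol/h; ν_B = −1, so ξ = 67.43/1 = 67.43 lbmol/h.
Outlet amounts (n = n₀ + ν ξ):
  E: 484.8 − 1(67.43) = 417.4
  B: 157.2 − 1(67.43) = 89.75
  D: 0 + 1(67.43) = 67.43
  A: 0 + 1(67.43) = 67.43
  C: 246 (inert)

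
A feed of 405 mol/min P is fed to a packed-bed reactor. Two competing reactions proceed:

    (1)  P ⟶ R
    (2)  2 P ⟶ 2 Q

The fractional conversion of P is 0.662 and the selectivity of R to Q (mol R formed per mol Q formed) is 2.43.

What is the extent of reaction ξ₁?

ξ₁ = 190 mol/min

Conversion of P: P consumed = 0.662 × 405 = 268.1 mol/min = 1ξ₁ + 2ξ₂.
Selectivity: 1ξ₁ / (2ξ₂) = 2.43 → ξ₁ = 4.86 ξ₂.
Substitute: (1·4.86 + 2) ξ₂ = 268.1 → ξ₂ = 39.08 mol/min, ξ₁ = 189.9 mol/min.
Outlet amounts (n = n₀ + Σ ν·ξ):
  P: 405 − 1(189.9) − 2(39.08) = 136.9
  R: 0 + 1(189.9) = 189.9
  Q: 0 + 2(39.08) = 78.17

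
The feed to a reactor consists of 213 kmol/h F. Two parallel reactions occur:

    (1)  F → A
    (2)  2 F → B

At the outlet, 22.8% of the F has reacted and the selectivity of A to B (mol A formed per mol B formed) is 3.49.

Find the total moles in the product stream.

Conversion of F: F consumed = 0.228 × 213 = 48.56 kmol/h = 1ξ₁ + 2ξ₂.
Selectivity: 1ξ₁ / (1ξ₂) = 3.49 → ξ₁ = 3.49 ξ₂.
Substitute: (1·3.49 + 2) ξ₂ = 48.56 → ξ₂ = 8.846 kmol/h, ξ₁ = 30.87 kmol/h.
Outlet amounts (n = n₀ + Σ ν·ξ):
  F: 213 − 1(30.87) − 2(8.846) = 164.4
  A: 0 + 1(30.87) = 30.87
  B: 0 + 1(8.846) = 8.846
Total out = 164.4 + 30.87 + 8.846 = 204.2 kmol/h.

204 kmol/h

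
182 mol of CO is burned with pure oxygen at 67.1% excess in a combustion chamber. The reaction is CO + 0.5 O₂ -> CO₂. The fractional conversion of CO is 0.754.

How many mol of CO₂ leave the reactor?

137 mol

Stoichiometric O₂ = 0.5 × 182 = 91 mol; O₂ fed = 91 × 1.671 = 152.1 mol.
Fuel reacted = 0.754 × 182 → ξ = 137.2 mol.
Outlet (n = n₀ + ν ξ):
  CO: 182 − 1(137.2) = 44.77
  O₂: 152.1 − 0.5(137.2) = 83.45
  CO₂: 0 + 1(137.2) = 137.2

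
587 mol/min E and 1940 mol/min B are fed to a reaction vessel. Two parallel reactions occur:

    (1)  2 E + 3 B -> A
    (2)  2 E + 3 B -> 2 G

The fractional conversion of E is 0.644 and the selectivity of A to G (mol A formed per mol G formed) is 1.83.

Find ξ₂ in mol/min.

ξ₂ = 40.6 mol/min

Conversion of E: E consumed = 0.644 × 587 = 378 mol/min = 2ξ₁ + 2ξ₂.
Selectivity: 1ξ₁ / (2ξ₂) = 1.83 → ξ₁ = 3.66 ξ₂.
Substitute: (2·3.66 + 2) ξ₂ = 378 → ξ₂ = 40.56 mol/min, ξ₁ = 148.5 mol/min.
Outlet amounts (n = n₀ + Σ ν·ξ):
  E: 587 − 2(148.5) − 2(40.56) = 209
  B: 1940 − 3(148.5) − 3(40.56) = 1373
  A: 0 + 1(148.5) = 148.5
  G: 0 + 2(40.56) = 81.12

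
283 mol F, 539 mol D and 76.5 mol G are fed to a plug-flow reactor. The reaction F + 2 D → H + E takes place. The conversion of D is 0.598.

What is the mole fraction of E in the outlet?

D reacted = 0.598 × 539 = 322.3 mol; ν_D = −2, so ξ = 322.3/2 = 161.2 mol.
Outlet amounts (n = n₀ + ν ξ):
  F: 283 − 1(161.2) = 121.8
  D: 539 − 2(161.2) = 216.7
  H: 0 + 1(161.2) = 161.2
  E: 0 + 1(161.2) = 161.2
  G: 76.5 (inert)
Total out = 737.3 mol; y_E = 161.2 / 737.3 = 0.2186.

0.219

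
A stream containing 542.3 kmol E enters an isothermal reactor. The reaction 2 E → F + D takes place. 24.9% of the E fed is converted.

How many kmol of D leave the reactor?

E reacted = 0.249 × 542.3 = 135 kmol; ν_E = −2, so ξ = 135/2 = 67.52 kmol.
Outlet amounts (n = n₀ + ν ξ):
  E: 542.3 − 2(67.52) = 407.3
  F: 0 + 1(67.52) = 67.52
  D: 0 + 1(67.52) = 67.52

67.5 kmol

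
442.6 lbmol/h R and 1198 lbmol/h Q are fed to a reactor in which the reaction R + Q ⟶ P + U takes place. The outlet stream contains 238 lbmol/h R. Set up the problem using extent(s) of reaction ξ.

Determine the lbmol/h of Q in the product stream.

993 lbmol/h

For R: n = n₀ − 1ξ → 238 = 442.6 − 1ξ, giving ξ = 204.6 lbmol/h.
Outlet amounts (n = n₀ + ν ξ):
  R: 442.6 − 1(204.6) = 238
  Q: 1198 − 1(204.6) = 993.4
  P: 0 + 1(204.6) = 204.6
  U: 0 + 1(204.6) = 204.6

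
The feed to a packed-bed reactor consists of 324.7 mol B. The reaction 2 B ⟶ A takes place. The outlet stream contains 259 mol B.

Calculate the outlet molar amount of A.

32.8 mol

For B: n = n₀ − 2ξ → 259 = 324.7 − 2ξ, giving ξ = 32.85 mol.
Outlet amounts (n = n₀ + ν ξ):
  B: 324.7 − 2(32.85) = 259
  A: 0 + 1(32.85) = 32.85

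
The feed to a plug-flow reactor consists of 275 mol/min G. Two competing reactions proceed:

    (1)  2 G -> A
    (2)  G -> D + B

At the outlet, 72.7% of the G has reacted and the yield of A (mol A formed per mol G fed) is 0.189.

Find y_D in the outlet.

0.301

Yield of A: 1ξ₁ / 275 = 0.189 → ξ₁ = 51.98 mol/min.
Conversion of G: 2ξ₁ + 1ξ₂ = 0.727 × 275 = 199.9 → ξ₂ = 95.97 mol/min.
Outlet amounts (n = n₀ + Σ ν·ξ):
  G: 275 − 2(51.98) − 1(95.97) = 75.08
  A: 0 + 1(51.98) = 51.98
  D: 0 + 1(95.97) = 95.97
  B: 0 + 1(95.97) = 95.97
Total out = 319 mol/min; y_D = 95.97 / 319 = 0.3009.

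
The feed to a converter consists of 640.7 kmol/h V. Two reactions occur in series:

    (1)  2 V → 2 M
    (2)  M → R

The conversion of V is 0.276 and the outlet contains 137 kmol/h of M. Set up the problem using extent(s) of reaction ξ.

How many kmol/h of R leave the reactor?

Conversion of V: V consumed = 2ξ₁ = 0.276 × 640.7 → ξ₁ = 88.42 kmol/h.
M balance: n_M = 0 + 2ξ₁ − 1ξ₂ = 137 → ξ₂ = (2·88.42 − 137)/1 = 39.83 kmol/h.
Outlet amounts (n = n₀ + Σ ν·ξ):
  V: 640.7 − 2(88.42) = 463.9
  M: 0 + 2(88.42) − 1(39.83) = 137
  R: 0 + 1(39.83) = 39.83

39.8 kmol/h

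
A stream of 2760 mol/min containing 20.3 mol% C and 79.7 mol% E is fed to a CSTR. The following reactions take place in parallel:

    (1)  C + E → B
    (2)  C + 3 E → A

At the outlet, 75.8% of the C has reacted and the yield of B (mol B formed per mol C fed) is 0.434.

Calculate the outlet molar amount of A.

182 mol/min

Yield of B: 1ξ₁ / 560.3 = 0.434 → ξ₁ = 243.2 mol/min.
Conversion of C: 1ξ₁ + 1ξ₂ = 0.758 × 560.3 = 424.7 → ξ₂ = 181.5 mol/min.
Outlet amounts (n = n₀ + Σ ν·ξ):
  C: 560.3 − 1(243.2) − 1(181.5) = 135.6
  E: 2200 − 1(243.2) − 3(181.5) = 1412
  B: 0 + 1(243.2) = 243.2
  A: 0 + 1(181.5) = 181.5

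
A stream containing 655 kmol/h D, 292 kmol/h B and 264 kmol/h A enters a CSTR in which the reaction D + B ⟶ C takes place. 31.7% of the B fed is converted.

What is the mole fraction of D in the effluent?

0.503

B reacted = 0.317 × 292 = 92.56 kmol/h; ν_B = −1, so ξ = 92.56/1 = 92.56 kmol/h.
Outlet amounts (n = n₀ + ν ξ):
  D: 655 − 1(92.56) = 562.4
  B: 292 − 1(92.56) = 199.4
  C: 0 + 1(92.56) = 92.56
  A: 264 (inert)
Total out = 1118 kmol/h; y_D = 562.4 / 1118 = 0.5029.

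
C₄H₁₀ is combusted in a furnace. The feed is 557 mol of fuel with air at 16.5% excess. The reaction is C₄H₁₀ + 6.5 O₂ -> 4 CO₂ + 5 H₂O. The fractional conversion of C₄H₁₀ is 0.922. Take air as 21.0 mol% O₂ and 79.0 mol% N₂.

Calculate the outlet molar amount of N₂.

15900 mol

Stoichiometric O₂ = 6.5 × 557 = 3620 mol; O₂ fed = 3620 × 1.165 = 4218 mol.
N₂ fed = 4218 × 79/21 = 15870 mol.
Fuel reacted = 0.922 × 557 → ξ = 513.6 mol.
Outlet (n = n₀ + ν ξ):
  C₄H₁₀: 557 − 1(513.6) = 43.45
  O₂: 4218 − 6.5(513.6) = 879.8
  N₂: 15870 (inert)
  CO₂: 0 + 4(513.6) = 2054
  H₂O: 0 + 5(513.6) = 2568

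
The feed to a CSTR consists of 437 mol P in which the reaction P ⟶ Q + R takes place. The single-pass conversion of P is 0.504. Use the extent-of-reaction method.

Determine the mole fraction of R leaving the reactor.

0.335

P reacted = 0.504 × 437 = 220.2 mol; ν_P = −1, so ξ = 220.2/1 = 220.2 mol.
Outlet amounts (n = n₀ + ν ξ):
  P: 437 − 1(220.2) = 216.8
  Q: 0 + 1(220.2) = 220.2
  R: 0 + 1(220.2) = 220.2
Total out = 657.2 mol; y_R = 220.2 / 657.2 = 0.3351.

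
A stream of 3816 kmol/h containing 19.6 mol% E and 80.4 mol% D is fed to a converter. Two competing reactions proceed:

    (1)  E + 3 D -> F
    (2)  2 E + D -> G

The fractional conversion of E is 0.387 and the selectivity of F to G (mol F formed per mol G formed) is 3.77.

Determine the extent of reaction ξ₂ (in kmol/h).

Conversion of E: E consumed = 0.387 × 747.9 = 289.5 kmol/h = 1ξ₁ + 2ξ₂.
Selectivity: 1ξ₁ / (1ξ₂) = 3.77 → ξ₁ = 3.77 ξ₂.
Substitute: (1·3.77 + 2) ξ₂ = 289.5 → ξ₂ = 50.16 kmol/h, ξ₁ = 189.1 kmol/h.
Outlet amounts (n = n₀ + Σ ν·ξ):
  E: 747.9 − 1(189.1) − 2(50.16) = 458.5
  D: 3068 − 3(189.1) − 1(50.16) = 2451
  F: 0 + 1(189.1) = 189.1
  G: 0 + 1(50.16) = 50.16

ξ₂ = 50.2 kmol/h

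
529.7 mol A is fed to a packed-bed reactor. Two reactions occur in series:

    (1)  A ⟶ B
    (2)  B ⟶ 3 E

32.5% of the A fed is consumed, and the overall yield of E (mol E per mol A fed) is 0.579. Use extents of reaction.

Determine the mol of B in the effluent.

69.9 mol

Conversion of A: A consumed = 1ξ₁ = 0.325 × 529.7 → ξ₁ = 172.2 mol.
Yield of E: 3ξ₂ / 529.7 = 0.579 → ξ₂ = 102.2 mol.
Outlet amounts (n = n₀ + Σ ν·ξ):
  A: 529.7 − 1(172.2) = 357.5
  B: 0 + 1(172.2) − 1(102.2) = 69.92
  E: 0 + 3(102.2) = 306.7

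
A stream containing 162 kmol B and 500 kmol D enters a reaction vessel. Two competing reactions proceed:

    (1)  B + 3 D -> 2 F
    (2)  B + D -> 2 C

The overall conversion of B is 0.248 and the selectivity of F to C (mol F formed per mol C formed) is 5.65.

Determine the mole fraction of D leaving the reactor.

0.659

Conversion of B: B consumed = 0.248 × 162 = 40.18 kmol = 1ξ₁ + 1ξ₂.
Selectivity: 2ξ₁ / (2ξ₂) = 5.65 → ξ₁ = 5.65 ξ₂.
Substitute: (1·5.65 + 1) ξ₂ = 40.18 → ξ₂ = 6.042 kmol, ξ₁ = 34.13 kmol.
Outlet amounts (n = n₀ + Σ ν·ξ):
  B: 162 − 1(34.13) − 1(6.042) = 121.8
  D: 500 − 3(34.13) − 1(6.042) = 391.6
  F: 0 + 2(34.13) = 68.27
  C: 0 + 2(6.042) = 12.08
Total out = 593.7 kmol; y_D = 391.6 / 593.7 = 0.6595.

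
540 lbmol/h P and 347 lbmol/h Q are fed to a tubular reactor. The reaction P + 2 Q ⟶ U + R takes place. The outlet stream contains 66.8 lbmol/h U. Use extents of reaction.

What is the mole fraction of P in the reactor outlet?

0.577

For U: n = n₀ + 1ξ → 66.8 = 0 + 1ξ, giving ξ = 66.8 lbmol/h.
Outlet amounts (n = n₀ + ν ξ):
  P: 540 − 1(66.8) = 473.2
  Q: 347 − 2(66.8) = 213.4
  U: 0 + 1(66.8) = 66.8
  R: 0 + 1(66.8) = 66.8
Total out = 820.2 lbmol/h; y_P = 473.2 / 820.2 = 0.5769.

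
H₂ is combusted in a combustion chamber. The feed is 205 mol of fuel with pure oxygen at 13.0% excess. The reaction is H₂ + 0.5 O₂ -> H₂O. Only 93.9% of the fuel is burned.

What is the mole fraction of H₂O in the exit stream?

0.857

Stoichiometric O₂ = 0.5 × 205 = 102.5 mol; O₂ fed = 102.5 × 1.130 = 115.8 mol.
Fuel reacted = 0.939 × 205 → ξ = 192.5 mol.
Outlet (n = n₀ + ν ξ):
  H₂: 205 − 1(192.5) = 12.51
  O₂: 115.8 − 0.5(192.5) = 19.58
  H₂O: 0 + 1(192.5) = 192.5
Total out = 224.6 mol; y_H₂O = 192.5 / 224.6 = 0.8571.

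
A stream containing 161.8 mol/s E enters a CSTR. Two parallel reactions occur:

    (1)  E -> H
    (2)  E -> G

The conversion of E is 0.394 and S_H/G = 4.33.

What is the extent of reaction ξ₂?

Conversion of E: E consumed = 0.394 × 161.8 = 63.75 mol/s = 1ξ₁ + 1ξ₂.
Selectivity: 1ξ₁ / (1ξ₂) = 4.33 → ξ₁ = 4.33 ξ₂.
Substitute: (1·4.33 + 1) ξ₂ = 63.75 → ξ₂ = 11.96 mol/s, ξ₁ = 51.79 mol/s.
Outlet amounts (n = n₀ + Σ ν·ξ):
  E: 161.8 − 1(51.79) − 1(11.96) = 98.05
  H: 0 + 1(51.79) = 51.79
  G: 0 + 1(11.96) = 11.96

ξ₂ = 12 mol/s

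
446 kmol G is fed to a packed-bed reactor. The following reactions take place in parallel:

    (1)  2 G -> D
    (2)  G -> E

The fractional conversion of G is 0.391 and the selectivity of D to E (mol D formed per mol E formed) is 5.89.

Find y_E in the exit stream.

0.0373

Conversion of G: G consumed = 0.391 × 446 = 174.4 kmol = 2ξ₁ + 1ξ₂.
Selectivity: 1ξ₁ / (1ξ₂) = 5.89 → ξ₁ = 5.89 ξ₂.
Substitute: (2·5.89 + 1) ξ₂ = 174.4 → ξ₂ = 13.65 kmol, ξ₁ = 80.37 kmol.
Outlet amounts (n = n₀ + Σ ν·ξ):
  G: 446 − 2(80.37) − 1(13.65) = 271.6
  D: 0 + 1(80.37) = 80.37
  E: 0 + 1(13.65) = 13.65
Total out = 365.6 kmol; y_E = 13.65 / 365.6 = 0.03732.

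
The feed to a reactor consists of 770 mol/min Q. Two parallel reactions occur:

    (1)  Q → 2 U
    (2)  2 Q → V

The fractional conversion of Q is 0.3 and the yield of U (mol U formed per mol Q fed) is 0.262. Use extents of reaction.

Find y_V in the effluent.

Yield of U: 2ξ₁ / 770 = 0.262 → ξ₁ = 100.9 mol/min.
Conversion of Q: 1ξ₁ + 2ξ₂ = 0.3 × 770 = 231 → ξ₂ = 65.06 mol/min.
Outlet amounts (n = n₀ + Σ ν·ξ):
  Q: 770 − 1(100.9) − 2(65.06) = 539
  U: 0 + 2(100.9) = 201.7
  V: 0 + 1(65.06) = 65.06
Total out = 805.8 mol/min; y_V = 65.06 / 805.8 = 0.08075.

0.0807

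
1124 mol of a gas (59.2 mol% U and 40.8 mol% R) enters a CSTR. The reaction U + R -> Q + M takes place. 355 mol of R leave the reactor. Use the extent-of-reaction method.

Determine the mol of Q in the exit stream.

For R: n = n₀ − 1ξ → 355 = 458.6 − 1ξ, giving ξ = 103.6 mol.
Outlet amounts (n = n₀ + ν ξ):
  U: 665.4 − 1(103.6) = 561.8
  R: 458.6 − 1(103.6) = 355
  Q: 0 + 1(103.6) = 103.6
  M: 0 + 1(103.6) = 103.6

104 mol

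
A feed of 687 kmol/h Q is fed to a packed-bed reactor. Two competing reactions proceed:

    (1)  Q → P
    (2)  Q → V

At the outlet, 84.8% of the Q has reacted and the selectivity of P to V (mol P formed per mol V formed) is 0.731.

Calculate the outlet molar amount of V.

Conversion of Q: Q consumed = 0.848 × 687 = 582.6 kmol/h = 1ξ₁ + 1ξ₂.
Selectivity: 1ξ₁ / (1ξ₂) = 0.731 → ξ₁ = 0.731 ξ₂.
Substitute: (1·0.731 + 1) ξ₂ = 582.6 → ξ₂ = 336.6 kmol/h, ξ₁ = 246 kmol/h.
Outlet amounts (n = n₀ + Σ ν·ξ):
  Q: 687 − 1(246) − 1(336.6) = 104.4
  P: 0 + 1(246) = 246
  V: 0 + 1(336.6) = 336.6

337 kmol/h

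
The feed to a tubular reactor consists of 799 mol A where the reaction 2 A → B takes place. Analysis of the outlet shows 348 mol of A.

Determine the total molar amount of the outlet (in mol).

574 mol

For A: n = n₀ − 2ξ → 348 = 799 − 2ξ, giving ξ = 225.5 mol.
Outlet amounts (n = n₀ + ν ξ):
  A: 799 − 2(225.5) = 348
  B: 0 + 1(225.5) = 225.5
Total out = 348 + 225.5 = 573.5 mol.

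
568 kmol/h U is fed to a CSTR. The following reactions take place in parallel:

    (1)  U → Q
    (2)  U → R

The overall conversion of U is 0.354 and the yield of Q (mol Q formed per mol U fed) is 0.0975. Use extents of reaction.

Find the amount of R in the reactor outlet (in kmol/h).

Yield of Q: 1ξ₁ / 568 = 0.0975 → ξ₁ = 55.38 kmol/h.
Conversion of U: 1ξ₁ + 1ξ₂ = 0.354 × 568 = 201.1 → ξ₂ = 145.7 kmol/h.
Outlet amounts (n = n₀ + Σ ν·ξ):
  U: 568 − 1(55.38) − 1(145.7) = 366.9
  Q: 0 + 1(55.38) = 55.38
  R: 0 + 1(145.7) = 145.7

146 kmol/h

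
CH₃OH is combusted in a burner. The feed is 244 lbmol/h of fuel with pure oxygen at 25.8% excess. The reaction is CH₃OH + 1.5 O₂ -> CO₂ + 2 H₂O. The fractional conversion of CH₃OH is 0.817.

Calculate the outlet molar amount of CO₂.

Stoichiometric O₂ = 1.5 × 244 = 366 lbmol/h; O₂ fed = 366 × 1.258 = 460.4 lbmol/h.
Fuel reacted = 0.817 × 244 → ξ = 199.3 lbmol/h.
Outlet (n = n₀ + ν ξ):
  CH₃OH: 244 − 1(199.3) = 44.65
  O₂: 460.4 − 1.5(199.3) = 161.4
  CO₂: 0 + 1(199.3) = 199.3
  H₂O: 0 + 2(199.3) = 398.7

199 lbmol/h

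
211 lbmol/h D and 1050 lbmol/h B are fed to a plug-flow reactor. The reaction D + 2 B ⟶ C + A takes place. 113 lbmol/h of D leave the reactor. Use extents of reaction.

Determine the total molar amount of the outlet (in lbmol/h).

For D: n = n₀ − 1ξ → 113 = 211 − 1ξ, giving ξ = 98 lbmol/h.
Outlet amounts (n = n₀ + ν ξ):
  D: 211 − 1(98) = 113
  B: 1050 − 2(98) = 854
  C: 0 + 1(98) = 98
  A: 0 + 1(98) = 98
Total out = 113 + 854 + 98 + 98 = 1163 lbmol/h.

1160 lbmol/h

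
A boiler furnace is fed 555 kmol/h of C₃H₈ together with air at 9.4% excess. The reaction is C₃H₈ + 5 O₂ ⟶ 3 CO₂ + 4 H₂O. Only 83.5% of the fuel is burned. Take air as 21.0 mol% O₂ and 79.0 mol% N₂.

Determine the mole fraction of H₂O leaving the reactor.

0.12

Stoichiometric O₂ = 5 × 555 = 2775 kmol/h; O₂ fed = 2775 × 1.094 = 3036 kmol/h.
N₂ fed = 3036 × 79/21 = 11420 kmol/h.
Fuel reacted = 0.835 × 555 → ξ = 463.4 kmol/h.
Outlet (n = n₀ + ν ξ):
  C₃H₈: 555 − 1(463.4) = 91.58
  O₂: 3036 − 5(463.4) = 718.7
  N₂: 11420 (inert)
  CO₂: 0 + 3(463.4) = 1390
  H₂O: 0 + 4(463.4) = 1854
Total out = 15470 kmol/h; y_H₂O = 1854 / 15470 = 0.1198.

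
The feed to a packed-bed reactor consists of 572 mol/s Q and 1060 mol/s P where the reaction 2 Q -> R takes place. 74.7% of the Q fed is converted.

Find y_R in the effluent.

0.151

Q reacted = 0.747 × 572 = 427.3 mol/s; ν_Q = −2, so ξ = 427.3/2 = 213.6 mol/s.
Outlet amounts (n = n₀ + ν ξ):
  Q: 572 − 2(213.6) = 144.7
  R: 0 + 1(213.6) = 213.6
  P: 1060 (inert)
Total out = 1418 mol/s; y_R = 213.6 / 1418 = 0.1506.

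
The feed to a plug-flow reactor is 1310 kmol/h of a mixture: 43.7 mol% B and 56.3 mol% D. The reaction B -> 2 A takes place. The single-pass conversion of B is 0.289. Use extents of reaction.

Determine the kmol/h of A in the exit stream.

331 kmol/h

B reacted = 0.289 × 572.5 = 165.4 kmol/h; ν_B = −1, so ξ = 165.4/1 = 165.4 kmol/h.
Outlet amounts (n = n₀ + ν ξ):
  B: 572.5 − 1(165.4) = 407
  A: 0 + 2(165.4) = 330.9
  D: 737.5 (inert)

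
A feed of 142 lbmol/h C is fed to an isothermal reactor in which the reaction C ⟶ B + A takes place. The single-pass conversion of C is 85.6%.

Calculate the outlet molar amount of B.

C reacted = 0.856 × 142 = 121.6 lbmol/h; ν_C = −1, so ξ = 121.6/1 = 121.6 lbmol/h.
Outlet amounts (n = n₀ + ν ξ):
  C: 142 − 1(121.6) = 20.45
  B: 0 + 1(121.6) = 121.6
  A: 0 + 1(121.6) = 121.6

122 lbmol/h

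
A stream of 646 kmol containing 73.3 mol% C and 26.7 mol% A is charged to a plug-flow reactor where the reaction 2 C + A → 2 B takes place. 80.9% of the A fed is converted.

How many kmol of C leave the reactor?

194 kmol

A reacted = 0.809 × 172.5 = 139.5 kmol; ν_A = −1, so ξ = 139.5/1 = 139.5 kmol.
Outlet amounts (n = n₀ + ν ξ):
  C: 473.5 − 2(139.5) = 194.4
  A: 172.5 − 1(139.5) = 32.94
  B: 0 + 2(139.5) = 279.1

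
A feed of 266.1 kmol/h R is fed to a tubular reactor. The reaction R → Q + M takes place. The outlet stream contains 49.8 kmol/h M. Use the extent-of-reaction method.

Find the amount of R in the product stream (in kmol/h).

For M: n = n₀ + 1ξ → 49.8 = 0 + 1ξ, giving ξ = 49.8 kmol/h.
Outlet amounts (n = n₀ + ν ξ):
  R: 266.1 − 1(49.8) = 216.3
  Q: 0 + 1(49.8) = 49.8
  M: 0 + 1(49.8) = 49.8

216 kmol/h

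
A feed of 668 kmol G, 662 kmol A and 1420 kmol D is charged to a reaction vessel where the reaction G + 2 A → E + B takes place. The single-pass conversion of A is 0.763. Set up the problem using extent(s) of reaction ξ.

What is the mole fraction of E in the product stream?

A reacted = 0.763 × 662 = 505.1 kmol; ν_A = −2, so ξ = 505.1/2 = 252.6 kmol.
Outlet amounts (n = n₀ + ν ξ):
  G: 668 − 1(252.6) = 415.4
  A: 662 − 2(252.6) = 156.9
  E: 0 + 1(252.6) = 252.6
  B: 0 + 1(252.6) = 252.6
  D: 1420 (inert)
Total out = 2497 kmol; y_E = 252.6 / 2497 = 0.1011.

0.101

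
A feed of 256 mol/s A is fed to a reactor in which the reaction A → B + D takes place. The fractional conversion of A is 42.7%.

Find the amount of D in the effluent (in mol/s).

109 mol/s

A reacted = 0.427 × 256 = 109.3 mol/s; ν_A = −1, so ξ = 109.3/1 = 109.3 mol/s.
Outlet amounts (n = n₀ + ν ξ):
  A: 256 − 1(109.3) = 146.7
  B: 0 + 1(109.3) = 109.3
  D: 0 + 1(109.3) = 109.3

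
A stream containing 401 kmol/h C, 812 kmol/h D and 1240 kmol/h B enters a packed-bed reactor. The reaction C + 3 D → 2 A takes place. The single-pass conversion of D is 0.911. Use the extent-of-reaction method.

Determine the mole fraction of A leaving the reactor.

D reacted = 0.911 × 812 = 739.7 kmol/h; ν_D = −3, so ξ = 739.7/3 = 246.6 kmol/h.
Outlet amounts (n = n₀ + ν ξ):
  C: 401 − 1(246.6) = 154.4
  D: 812 − 3(246.6) = 72.27
  A: 0 + 2(246.6) = 493.2
  B: 1240 (inert)
Total out = 1960 kmol/h; y_A = 493.2 / 1960 = 0.2516.

0.252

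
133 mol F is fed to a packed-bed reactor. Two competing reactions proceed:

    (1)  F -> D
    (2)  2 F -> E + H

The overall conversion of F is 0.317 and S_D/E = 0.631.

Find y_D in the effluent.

0.076

Conversion of F: F consumed = 0.317 × 133 = 42.16 mol = 1ξ₁ + 2ξ₂.
Selectivity: 1ξ₁ / (1ξ₂) = 0.631 → ξ₁ = 0.631 ξ₂.
Substitute: (1·0.631 + 2) ξ₂ = 42.16 → ξ₂ = 16.02 mol, ξ₁ = 10.11 mol.
Outlet amounts (n = n₀ + Σ ν·ξ):
  F: 133 − 1(10.11) − 2(16.02) = 90.84
  D: 0 + 1(10.11) = 10.11
  E: 0 + 1(16.02) = 16.02
  H: 0 + 1(16.02) = 16.02
Total out = 133 mol; y_D = 10.11 / 133 = 0.07603.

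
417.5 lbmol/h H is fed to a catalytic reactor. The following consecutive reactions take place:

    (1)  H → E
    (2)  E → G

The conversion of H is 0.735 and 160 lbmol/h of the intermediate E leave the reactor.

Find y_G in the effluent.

0.352

Conversion of H: H consumed = 1ξ₁ = 0.735 × 417.5 → ξ₁ = 306.9 lbmol/h.
E balance: n_E = 0 + 1ξ₁ − 1ξ₂ = 160 → ξ₂ = (1·306.9 − 160)/1 = 146.9 lbmol/h.
Outlet amounts (n = n₀ + Σ ν·ξ):
  H: 417.5 − 1(306.9) = 110.6
  E: 0 + 1(306.9) − 1(146.9) = 160
  G: 0 + 1(146.9) = 146.9
Total out = 417.5 lbmol/h; y_G = 146.9 / 417.5 = 0.3518.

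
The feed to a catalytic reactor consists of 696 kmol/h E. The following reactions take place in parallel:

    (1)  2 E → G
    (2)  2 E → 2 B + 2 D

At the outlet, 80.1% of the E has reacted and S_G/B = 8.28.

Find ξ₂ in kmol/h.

Conversion of E: E consumed = 0.801 × 696 = 557.5 kmol/h = 2ξ₁ + 2ξ₂.
Selectivity: 1ξ₁ / (2ξ₂) = 8.28 → ξ₁ = 16.56 ξ₂.
Substitute: (2·16.56 + 2) ξ₂ = 557.5 → ξ₂ = 15.87 kmol/h, ξ₁ = 262.9 kmol/h.
Outlet amounts (n = n₀ + Σ ν·ξ):
  E: 696 − 2(262.9) − 2(15.87) = 138.5
  G: 0 + 1(262.9) = 262.9
  B: 0 + 2(15.87) = 31.75
  D: 0 + 2(15.87) = 31.75

ξ₂ = 15.9 kmol/h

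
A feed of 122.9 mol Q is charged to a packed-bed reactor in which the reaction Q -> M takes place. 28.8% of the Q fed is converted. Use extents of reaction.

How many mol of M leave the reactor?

Q reacted = 0.288 × 122.9 = 35.4 mol; ν_Q = −1, so ξ = 35.4/1 = 35.4 mol.
Outlet amounts (n = n₀ + ν ξ):
  Q: 122.9 − 1(35.4) = 87.5
  M: 0 + 1(35.4) = 35.4

35.4 mol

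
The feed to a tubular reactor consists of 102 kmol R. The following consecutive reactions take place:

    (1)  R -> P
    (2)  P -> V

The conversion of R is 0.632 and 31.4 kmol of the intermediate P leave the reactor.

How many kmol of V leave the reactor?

Conversion of R: R consumed = 1ξ₁ = 0.632 × 102 → ξ₁ = 64.46 kmol.
P balance: n_P = 0 + 1ξ₁ − 1ξ₂ = 31.4 → ξ₂ = (1·64.46 − 31.4)/1 = 33.06 kmol.
Outlet amounts (n = n₀ + Σ ν·ξ):
  R: 102 − 1(64.46) = 37.54
  P: 0 + 1(64.46) − 1(33.06) = 31.4
  V: 0 + 1(33.06) = 33.06

33.1 kmol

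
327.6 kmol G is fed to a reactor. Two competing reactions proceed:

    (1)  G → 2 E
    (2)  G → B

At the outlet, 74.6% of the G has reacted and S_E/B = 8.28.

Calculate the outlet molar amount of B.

47.5 kmol

Conversion of G: G consumed = 0.746 × 327.6 = 244.4 kmol = 1ξ₁ + 1ξ₂.
Selectivity: 2ξ₁ / (1ξ₂) = 8.28 → ξ₁ = 4.14 ξ₂.
Substitute: (1·4.14 + 1) ξ₂ = 244.4 → ξ₂ = 47.55 kmol, ξ₁ = 196.8 kmol.
Outlet amounts (n = n₀ + Σ ν·ξ):
  G: 327.6 − 1(196.8) − 1(47.55) = 83.21
  E: 0 + 2(196.8) = 393.7
  B: 0 + 1(47.55) = 47.55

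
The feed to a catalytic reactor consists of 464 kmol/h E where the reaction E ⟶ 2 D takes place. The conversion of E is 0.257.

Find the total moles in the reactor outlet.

E reacted = 0.257 × 464 = 119.2 kmol/h; ν_E = −1, so ξ = 119.2/1 = 119.2 kmol/h.
Outlet amounts (n = n₀ + ν ξ):
  E: 464 − 1(119.2) = 344.8
  D: 0 + 2(119.2) = 238.5
Total out = 344.8 + 238.5 = 583.2 kmol/h.

583 kmol/h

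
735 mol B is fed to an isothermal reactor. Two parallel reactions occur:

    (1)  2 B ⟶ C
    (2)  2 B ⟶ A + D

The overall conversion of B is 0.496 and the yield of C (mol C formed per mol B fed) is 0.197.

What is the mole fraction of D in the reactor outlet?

0.0635

Yield of C: 1ξ₁ / 735 = 0.197 → ξ₁ = 144.8 mol.
Conversion of B: 2ξ₁ + 2ξ₂ = 0.496 × 735 = 364.6 → ξ₂ = 37.48 mol.
Outlet amounts (n = n₀ + Σ ν·ξ):
  B: 735 − 2(144.8) − 2(37.48) = 370.4
  C: 0 + 1(144.8) = 144.8
  A: 0 + 1(37.48) = 37.48
  D: 0 + 1(37.48) = 37.48
Total out = 590.2 mol; y_D = 37.48 / 590.2 = 0.06351.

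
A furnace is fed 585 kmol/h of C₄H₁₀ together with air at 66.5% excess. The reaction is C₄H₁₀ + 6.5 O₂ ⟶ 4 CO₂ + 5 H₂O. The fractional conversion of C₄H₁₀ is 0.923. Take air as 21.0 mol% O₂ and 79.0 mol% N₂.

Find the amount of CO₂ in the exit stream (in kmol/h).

Stoichiometric O₂ = 6.5 × 585 = 3802 kmol/h; O₂ fed = 3802 × 1.665 = 6331 kmol/h.
N₂ fed = 6331 × 79/21 = 23820 kmol/h.
Fuel reacted = 0.923 × 585 → ξ = 540 kmol/h.
Outlet (n = n₀ + ν ξ):
  C₄H₁₀: 585 − 1(540) = 45.04
  O₂: 6331 − 6.5(540) = 2821
  N₂: 23820 (inert)
  CO₂: 0 + 4(540) = 2160
  H₂O: 0 + 5(540) = 2700

2160 kmol/h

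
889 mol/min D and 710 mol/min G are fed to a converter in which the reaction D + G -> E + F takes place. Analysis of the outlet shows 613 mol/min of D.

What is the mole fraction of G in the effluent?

0.271

For D: n = n₀ − 1ξ → 613 = 889 − 1ξ, giving ξ = 276 mol/min.
Outlet amounts (n = n₀ + ν ξ):
  D: 889 − 1(276) = 613
  G: 710 − 1(276) = 434
  E: 0 + 1(276) = 276
  F: 0 + 1(276) = 276
Total out = 1599 mol/min; y_G = 434 / 1599 = 0.2714.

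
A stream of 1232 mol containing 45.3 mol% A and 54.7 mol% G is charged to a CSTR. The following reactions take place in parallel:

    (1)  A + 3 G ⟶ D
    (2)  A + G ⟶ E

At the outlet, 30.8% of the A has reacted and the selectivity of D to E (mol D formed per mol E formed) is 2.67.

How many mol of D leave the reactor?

Conversion of A: A consumed = 0.308 × 558.1 = 171.9 mol = 1ξ₁ + 1ξ₂.
Selectivity: 1ξ₁ / (1ξ₂) = 2.67 → ξ₁ = 2.67 ξ₂.
Substitute: (1·2.67 + 1) ξ₂ = 171.9 → ξ₂ = 46.84 mol, ξ₁ = 125.1 mol.
Outlet amounts (n = n₀ + Σ ν·ξ):
  A: 558.1 − 1(125.1) − 1(46.84) = 386.2
  G: 673.9 − 3(125.1) − 1(46.84) = 251.9
  D: 0 + 1(125.1) = 125.1
  E: 0 + 1(46.84) = 46.84

125 mol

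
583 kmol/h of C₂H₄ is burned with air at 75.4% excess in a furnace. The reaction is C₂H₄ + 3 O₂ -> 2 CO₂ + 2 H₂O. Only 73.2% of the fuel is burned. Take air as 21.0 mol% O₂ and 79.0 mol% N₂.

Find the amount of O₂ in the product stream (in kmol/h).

Stoichiometric O₂ = 3 × 583 = 1749 kmol/h; O₂ fed = 1749 × 1.754 = 3068 kmol/h.
N₂ fed = 3068 × 79/21 = 11540 kmol/h.
Fuel reacted = 0.732 × 583 → ξ = 426.8 kmol/h.
Outlet (n = n₀ + ν ξ):
  C₂H₄: 583 − 1(426.8) = 156.2
  O₂: 3068 − 3(426.8) = 1787
  N₂: 11540 (inert)
  CO₂: 0 + 2(426.8) = 853.5
  H₂O: 0 + 2(426.8) = 853.5

1790 kmol/h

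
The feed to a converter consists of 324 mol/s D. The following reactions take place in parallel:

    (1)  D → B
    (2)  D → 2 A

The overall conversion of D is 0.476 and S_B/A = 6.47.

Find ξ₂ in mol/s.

ξ₂ = 11.1 mol/s

Conversion of D: D consumed = 0.476 × 324 = 154.2 mol/s = 1ξ₁ + 1ξ₂.
Selectivity: 1ξ₁ / (2ξ₂) = 6.47 → ξ₁ = 12.94 ξ₂.
Substitute: (1·12.94 + 1) ξ₂ = 154.2 → ξ₂ = 11.06 mol/s, ξ₁ = 143.2 mol/s.
Outlet amounts (n = n₀ + Σ ν·ξ):
  D: 324 − 1(143.2) − 1(11.06) = 169.8
  B: 0 + 1(143.2) = 143.2
  A: 0 + 2(11.06) = 22.13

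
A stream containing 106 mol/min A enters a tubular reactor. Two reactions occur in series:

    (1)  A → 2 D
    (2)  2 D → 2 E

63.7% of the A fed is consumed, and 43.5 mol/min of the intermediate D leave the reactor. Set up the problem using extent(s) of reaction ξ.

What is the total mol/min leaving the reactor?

174 mol/min

Conversion of A: A consumed = 1ξ₁ = 0.637 × 106 → ξ₁ = 67.52 mol/min.
D balance: n_D = 0 + 2ξ₁ − 2ξ₂ = 43.5 → ξ₂ = (2·67.52 − 43.5)/2 = 45.77 mol/min.
Outlet amounts (n = n₀ + Σ ν·ξ):
  A: 106 − 1(67.52) = 38.48
  D: 0 + 2(67.52) − 2(45.77) = 43.5
  E: 0 + 2(45.77) = 91.54
Total out = 38.48 + 43.5 + 91.54 = 173.5 mol/min.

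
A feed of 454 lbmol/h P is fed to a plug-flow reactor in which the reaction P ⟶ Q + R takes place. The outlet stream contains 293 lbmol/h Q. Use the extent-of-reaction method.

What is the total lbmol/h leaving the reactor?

747 lbmol/h

For Q: n = n₀ + 1ξ → 293 = 0 + 1ξ, giving ξ = 293 lbmol/h.
Outlet amounts (n = n₀ + ν ξ):
  P: 454 − 1(293) = 161
  Q: 0 + 1(293) = 293
  R: 0 + 1(293) = 293
Total out = 161 + 293 + 293 = 747 lbmol/h.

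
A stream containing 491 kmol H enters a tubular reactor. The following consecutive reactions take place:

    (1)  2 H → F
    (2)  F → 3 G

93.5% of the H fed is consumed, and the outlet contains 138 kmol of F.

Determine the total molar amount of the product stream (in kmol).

Conversion of H: H consumed = 2ξ₁ = 0.935 × 491 → ξ₁ = 229.5 kmol.
F balance: n_F = 0 + 1ξ₁ − 1ξ₂ = 138 → ξ₂ = (1·229.5 − 138)/1 = 91.54 kmol.
Outlet amounts (n = n₀ + Σ ν·ξ):
  H: 491 − 2(229.5) = 31.91
  F: 0 + 1(229.5) − 1(91.54) = 138
  G: 0 + 3(91.54) = 274.6
Total out = 31.91 + 138 + 274.6 = 444.5 kmol.

445 kmol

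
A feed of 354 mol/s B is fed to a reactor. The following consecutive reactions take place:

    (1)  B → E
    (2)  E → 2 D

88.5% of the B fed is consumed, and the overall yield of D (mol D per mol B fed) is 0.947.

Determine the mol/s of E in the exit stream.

Conversion of B: B consumed = 1ξ₁ = 0.885 × 354 → ξ₁ = 313.3 mol/s.
Yield of D: 2ξ₂ / 354 = 0.947 → ξ₂ = 167.6 mol/s.
Outlet amounts (n = n₀ + Σ ν·ξ):
  B: 354 − 1(313.3) = 40.71
  E: 0 + 1(313.3) − 1(167.6) = 145.7
  D: 0 + 2(167.6) = 335.2

146 mol/s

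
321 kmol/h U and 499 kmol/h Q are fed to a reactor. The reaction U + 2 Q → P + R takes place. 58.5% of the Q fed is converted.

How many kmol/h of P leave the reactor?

146 kmol/h

Q reacted = 0.585 × 499 = 291.9 kmol/h; ν_Q = −2, so ξ = 291.9/2 = 146 kmol/h.
Outlet amounts (n = n₀ + ν ξ):
  U: 321 − 1(146) = 175
  Q: 499 − 2(146) = 207.1
  P: 0 + 1(146) = 146
  R: 0 + 1(146) = 146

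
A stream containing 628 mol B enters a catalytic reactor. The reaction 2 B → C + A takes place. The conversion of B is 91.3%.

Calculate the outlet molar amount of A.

287 mol

B reacted = 0.913 × 628 = 573.4 mol; ν_B = −2, so ξ = 573.4/2 = 286.7 mol.
Outlet amounts (n = n₀ + ν ξ):
  B: 628 − 2(286.7) = 54.64
  C: 0 + 1(286.7) = 286.7
  A: 0 + 1(286.7) = 286.7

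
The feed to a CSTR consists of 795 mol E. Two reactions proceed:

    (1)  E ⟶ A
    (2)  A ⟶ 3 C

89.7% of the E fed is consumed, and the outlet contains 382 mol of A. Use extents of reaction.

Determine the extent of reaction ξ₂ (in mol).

ξ₂ = 331 mol

Conversion of E: E consumed = 1ξ₁ = 0.897 × 795 → ξ₁ = 713.1 mol.
A balance: n_A = 0 + 1ξ₁ − 1ξ₂ = 382 → ξ₂ = (1·713.1 − 382)/1 = 331.1 mol.
Outlet amounts (n = n₀ + Σ ν·ξ):
  E: 795 − 1(713.1) = 81.88
  A: 0 + 1(713.1) − 1(331.1) = 382
  C: 0 + 3(331.1) = 993.3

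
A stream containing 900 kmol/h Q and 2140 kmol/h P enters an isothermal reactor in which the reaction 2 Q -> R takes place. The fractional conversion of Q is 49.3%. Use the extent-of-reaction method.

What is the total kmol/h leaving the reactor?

Q reacted = 0.493 × 900 = 443.7 kmol/h; ν_Q = −2, so ξ = 443.7/2 = 221.8 kmol/h.
Outlet amounts (n = n₀ + ν ξ):
  Q: 900 − 2(221.8) = 456.3
  R: 0 + 1(221.8) = 221.8
  P: 2140 (inert)
Total out = 456.3 + 221.8 + 2140 = 2818 kmol/h.

2820 kmol/h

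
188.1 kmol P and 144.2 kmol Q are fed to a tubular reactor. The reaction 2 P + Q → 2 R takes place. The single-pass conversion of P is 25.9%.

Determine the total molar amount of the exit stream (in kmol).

308 kmol

P reacted = 0.259 × 188.1 = 48.72 kmol; ν_P = −2, so ξ = 48.72/2 = 24.36 kmol.
Outlet amounts (n = n₀ + ν ξ):
  P: 188.1 − 2(24.36) = 139.4
  Q: 144.2 − 1(24.36) = 119.8
  R: 0 + 2(24.36) = 48.72
Total out = 139.4 + 119.8 + 48.72 = 307.9 kmol.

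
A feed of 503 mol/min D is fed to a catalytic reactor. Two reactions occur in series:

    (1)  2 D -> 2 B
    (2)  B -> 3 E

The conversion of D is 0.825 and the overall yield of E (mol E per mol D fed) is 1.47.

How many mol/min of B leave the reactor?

Conversion of D: D consumed = 2ξ₁ = 0.825 × 503 → ξ₁ = 207.5 mol/min.
Yield of E: 3ξ₂ / 503 = 1.47 → ξ₂ = 246.5 mol/min.
Outlet amounts (n = n₀ + Σ ν·ξ):
  D: 503 − 2(207.5) = 88.03
  B: 0 + 2(207.5) − 1(246.5) = 168.5
  E: 0 + 3(246.5) = 739.4

169 mol/min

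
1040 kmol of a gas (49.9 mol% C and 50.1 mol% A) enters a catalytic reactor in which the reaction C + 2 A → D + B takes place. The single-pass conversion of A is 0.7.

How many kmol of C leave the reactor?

A reacted = 0.7 × 521 = 364.7 kmol; ν_A = −2, so ξ = 364.7/2 = 182.4 kmol.
Outlet amounts (n = n₀ + ν ξ):
  C: 519 − 1(182.4) = 336.6
  A: 521 − 2(182.4) = 156.3
  D: 0 + 1(182.4) = 182.4
  B: 0 + 1(182.4) = 182.4

337 kmol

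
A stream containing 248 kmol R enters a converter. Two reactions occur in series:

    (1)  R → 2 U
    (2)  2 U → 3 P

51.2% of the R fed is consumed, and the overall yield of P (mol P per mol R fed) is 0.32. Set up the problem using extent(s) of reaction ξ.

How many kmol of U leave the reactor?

201 kmol

Conversion of R: R consumed = 1ξ₁ = 0.512 × 248 → ξ₁ = 127 kmol.
Yield of P: 3ξ₂ / 248 = 0.32 → ξ₂ = 26.45 kmol.
Outlet amounts (n = n₀ + Σ ν·ξ):
  R: 248 − 1(127) = 121
  U: 0 + 2(127) − 2(26.45) = 201
  P: 0 + 3(26.45) = 79.36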